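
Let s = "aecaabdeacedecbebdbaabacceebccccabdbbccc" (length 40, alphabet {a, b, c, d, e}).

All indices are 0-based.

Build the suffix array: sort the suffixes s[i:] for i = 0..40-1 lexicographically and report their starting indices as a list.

sorted suffixes:
  #0 SA[0]=19  'aabacceebccccabdbbccc'
  #1 SA[1]=3  'aabdeacedecbebdbaabacceebccccabdbbccc'
  #2 SA[2]=20  'abacceebccccabdbbccc'
  #3 SA[3]=32  'abdbbccc'
  #4 SA[4]=4  'abdeacedecbebdbaabacceebccccabdbbccc'
  #5 SA[5]=22  'acceebccccabdbbccc'
  #6 SA[6]=8  'acedecbebdbaabacceebccccabdbbccc'
  #7 SA[7]=0  'aecaabdeacedecbebdbaabacceebccccabdbbccc'
  #8 SA[8]=18  'baabacceebccccabdbbccc'
  #9 SA[9]=21  'bacceebccccabdbbccc'
  #10 SA[10]=35  'bbccc'
  #11 SA[11]=36  'bccc'
  #12 SA[12]=27  'bccccabdbbccc'
  #13 SA[13]=16  'bdbaabacceebccccabdbbccc'
  #14 SA[14]=33  'bdbbccc'
  #15 SA[15]=5  'bdeacedecbebdbaabacceebccccabdbbccc'
  #16 SA[16]=14  'bebdbaabacceebccccabdbbccc'
  #17 SA[17]=39  'c'
  #18 SA[18]=2  'caabdeacedecbebdbaabacceebccccabdbbccc'
  #19 SA[19]=31  'cabdbbccc'
  #20 SA[20]=13  'cbebdbaabacceebccccabdbbccc'
  #21 SA[21]=38  'cc'
  #22 SA[22]=30  'ccabdbbccc'
  #23 SA[23]=37  'ccc'
  #24 SA[24]=29  'cccabdbbccc'
  #25 SA[25]=28  'ccccabdbbccc'
  #26 SA[26]=23  'cceebccccabdbbccc'
  #27 SA[27]=9  'cedecbebdbaabacceebccccabdbbccc'
  #28 SA[28]=24  'ceebccccabdbbccc'
  #29 SA[29]=17  'dbaabacceebccccabdbbccc'
  #30 SA[30]=34  'dbbccc'
  #31 SA[31]=6  'deacedecbebdbaabacceebccccabdbbccc'
  #32 SA[32]=11  'decbebdbaabacceebccccabdbbccc'
  #33 SA[33]=7  'eacedecbebdbaabacceebccccabdbbccc'
  #34 SA[34]=26  'ebccccabdbbccc'
  #35 SA[35]=15  'ebdbaabacceebccccabdbbccc'
  #36 SA[36]=1  'ecaabdeacedecbebdbaabacceebccccabdbbccc'
  #37 SA[37]=12  'ecbebdbaabacceebccccabdbbccc'
  #38 SA[38]=10  'edecbebdbaabacceebccccabdbbccc'
  #39 SA[39]=25  'eebccccabdbbccc'

[19, 3, 20, 32, 4, 22, 8, 0, 18, 21, 35, 36, 27, 16, 33, 5, 14, 39, 2, 31, 13, 38, 30, 37, 29, 28, 23, 9, 24, 17, 34, 6, 11, 7, 26, 15, 1, 12, 10, 25]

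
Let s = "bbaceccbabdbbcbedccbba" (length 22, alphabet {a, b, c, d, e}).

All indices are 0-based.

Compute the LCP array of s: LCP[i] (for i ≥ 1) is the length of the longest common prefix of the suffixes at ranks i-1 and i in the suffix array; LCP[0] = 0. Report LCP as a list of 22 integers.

rank→(start, suffix):
  0 → (21, 'a')
  1 → (8, 'abdbbcbedccbba')
  2 → (2, 'aceccbabdbbcbedccbba')
  3 → (20, 'ba')
  4 → (7, 'babdbbcbedccbba')
  5 → (1, 'baceccbabdbbcbedccbba')
  6 → (19, 'bba')
  7 → (0, 'bbaceccbabdbbcbedccbba')
  8 → (11, 'bbcbedccbba')
  9 → (12, 'bcbedccbba')
  10 → (9, 'bdbbcbedccbba')
  11 → (14, 'bedccbba')
  12 → (6, 'cbabdbbcbedccbba')
  13 → (18, 'cbba')
  14 → (13, 'cbedccbba')
  15 → (5, 'ccbabdbbcbedccbba')
  16 → (17, 'ccbba')
  17 → (3, 'ceccbabdbbcbedccbba')
  18 → (10, 'dbbcbedccbba')
  19 → (16, 'dccbba')
  20 → (4, 'eccbabdbbcbedccbba')
  21 → (15, 'edccbba')

SA = [21, 8, 2, 20, 7, 1, 19, 0, 11, 12, 9, 14, 6, 18, 13, 5, 17, 3, 10, 16, 4, 15]
i: (SA[i-1],SA[i]) lcp shared
  1: (21,8) 1 'a'
  2: (8,2) 1 'a'
  3: (2,20) 0 ''
  4: (20,7) 2 'ba'
  5: (7,1) 2 'ba'
  6: (1,19) 1 'b'
  7: (19,0) 3 'bba'
  8: (0,11) 2 'bb'
  9: (11,12) 1 'b'
  10: (12,9) 1 'b'
  11: (9,14) 1 'b'
  12: (14,6) 0 ''
  13: (6,18) 2 'cb'
  14: (18,13) 2 'cb'
  15: (13,5) 1 'c'
  16: (5,17) 3 'ccb'
  17: (17,3) 1 'c'
  18: (3,10) 0 ''
  19: (10,16) 1 'd'
  20: (16,4) 0 ''
  21: (4,15) 1 'e'

[0, 1, 1, 0, 2, 2, 1, 3, 2, 1, 1, 1, 0, 2, 2, 1, 3, 1, 0, 1, 0, 1]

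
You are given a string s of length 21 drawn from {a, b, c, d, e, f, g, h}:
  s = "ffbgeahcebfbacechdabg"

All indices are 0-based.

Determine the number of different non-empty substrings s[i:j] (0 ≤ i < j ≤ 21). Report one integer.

rank | idx | suffix
   0 |  18 | abg
   1 |  12 | acechdabg
   2 |   5 | ahcebfbacechdabg
   3 |  11 | bacechdabg
   4 |   9 | bfbacechdabg
   5 |  19 | bg
   6 |   2 | bgeahcebfbacechdabg
   7 |   7 | cebfbacechdabg
   8 |  13 | cechdabg
   9 |  15 | chdabg
  10 |  17 | dabg
  11 |   4 | eahcebfbacechdabg
  12 |   8 | ebfbacechdabg
  13 |  14 | echdabg
  14 |  10 | fbacechdabg
  15 |   1 | fbgeahcebfbacechdabg
  16 |   0 | ffbgeahcebfbacechdabg
  17 |  20 | g
  18 |   3 | geahcebfbacechdabg
  19 |   6 | hcebfbacechdabg
  20 |  16 | hdabg

SA = [18, 12, 5, 11, 9, 19, 2, 7, 13, 15, 17, 4, 8, 14, 10, 1, 0, 20, 3, 6, 16]
[i] adj suffixes → lcp
  [1] 18/12 → 1 ('a')
  [2] 12/5 → 1 ('a')
  [3] 5/11 → 0 ('')
  [4] 11/9 → 1 ('b')
  [5] 9/19 → 1 ('b')
  [6] 19/2 → 2 ('bg')
  [7] 2/7 → 0 ('')
  [8] 7/13 → 2 ('ce')
  [9] 13/15 → 1 ('c')
  [10] 15/17 → 0 ('')
  [11] 17/4 → 0 ('')
  [12] 4/8 → 1 ('e')
  [13] 8/14 → 1 ('e')
  [14] 14/10 → 0 ('')
  [15] 10/1 → 2 ('fb')
  [16] 1/0 → 1 ('f')
  [17] 0/20 → 0 ('')
  [18] 20/3 → 1 ('g')
  [19] 3/6 → 0 ('')
  [20] 6/16 → 1 ('h')

n(n+1)/2 = 21·22/2 = 231
Σ LCP = 0 + 1 + 1 + 0 + 1 + 1 + 2 + 0 + 2 + 1 + 0 + 0 + 1 + 1 + 0 + 2 + 1 + 0 + 1 + 0 + 1 = 16
distinct = 231 − 16 = 215

215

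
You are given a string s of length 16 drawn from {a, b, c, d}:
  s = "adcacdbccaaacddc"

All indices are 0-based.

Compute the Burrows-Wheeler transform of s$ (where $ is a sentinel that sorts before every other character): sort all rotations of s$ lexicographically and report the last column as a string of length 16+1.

rank  rotation           last
    0  $adcacdbccaaacddc  c
    1  aaacddc$adcacdbcc  c
    2  aacddc$adcacdbcca  a
    3  acdbccaaacddc$adc  c
    4  acddc$adcacdbccaa  a
    5  adcacdbccaaacddc$  $
    6  bccaaacddc$adcacd  d
    7  c$adcacdbccaaacdd  d
    8  caaacddc$adcacdbc  c
    9  cacdbccaaacddc$ad  d
   10  ccaaacddc$adcacdb  b
   11  cdbccaaacddc$adca  a
   12  cddc$adcacdbccaaa  a
   13  dbccaaacddc$adcac  c
   14  dc$adcacdbccaaacd  d
   15  dcacdbccaaacddc$a  a
   16  ddc$adcacdbccaaac  c

ccaca$ddcdbaacdac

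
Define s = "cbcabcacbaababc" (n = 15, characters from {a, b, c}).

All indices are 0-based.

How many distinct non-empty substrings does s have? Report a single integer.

sorted suffixes:
  #0 SA[0]=9  'aababc'
  #1 SA[1]=10  'ababc'
  #2 SA[2]=12  'abc'
  #3 SA[3]=3  'abcacbaababc'
  #4 SA[4]=6  'acbaababc'
  #5 SA[5]=8  'baababc'
  #6 SA[6]=11  'babc'
  #7 SA[7]=13  'bc'
  #8 SA[8]=1  'bcabcacbaababc'
  #9 SA[9]=4  'bcacbaababc'
  #10 SA[10]=14  'c'
  #11 SA[11]=2  'cabcacbaababc'
  #12 SA[12]=5  'cacbaababc'
  #13 SA[13]=7  'cbaababc'
  #14 SA[14]=0  'cbcabcacbaababc'

SA = [9, 10, 12, 3, 6, 8, 11, 13, 1, 4, 14, 2, 5, 7, 0]
[i] adj suffixes → lcp
  [1] 9/10 → 1 ('a')
  [2] 10/12 → 2 ('ab')
  [3] 12/3 → 3 ('abc')
  [4] 3/6 → 1 ('a')
  [5] 6/8 → 0 ('')
  [6] 8/11 → 2 ('ba')
  [7] 11/13 → 1 ('b')
  [8] 13/1 → 2 ('bc')
  [9] 1/4 → 3 ('bca')
  [10] 4/14 → 0 ('')
  [11] 14/2 → 1 ('c')
  [12] 2/5 → 2 ('ca')
  [13] 5/7 → 1 ('c')
  [14] 7/0 → 2 ('cb')

n(n+1)/2 = 15·16/2 = 120
Σ LCP = 0 + 1 + 2 + 3 + 1 + 0 + 2 + 1 + 2 + 3 + 0 + 1 + 2 + 1 + 2 = 21
distinct = 120 − 21 = 99

99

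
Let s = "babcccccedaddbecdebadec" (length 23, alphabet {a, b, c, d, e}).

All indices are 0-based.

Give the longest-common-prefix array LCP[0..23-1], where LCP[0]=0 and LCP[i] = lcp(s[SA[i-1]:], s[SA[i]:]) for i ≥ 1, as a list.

rank→(start, suffix):
  0 → (1, 'abcccccedaddbecdebadec')
  1 → (10, 'addbecdebadec')
  2 → (19, 'adec')
  3 → (0, 'babcccccedaddbecdebadec')
  4 → (18, 'badec')
  5 → (2, 'bcccccedaddbecdebadec')
  6 → (13, 'becdebadec')
  7 → (22, 'c')
  8 → (3, 'cccccedaddbecdebadec')
  9 → (4, 'ccccedaddbecdebadec')
  10 → (5, 'cccedaddbecdebadec')
  11 → (6, 'ccedaddbecdebadec')
  12 → (15, 'cdebadec')
  13 → (7, 'cedaddbecdebadec')
  14 → (9, 'daddbecdebadec')
  15 → (12, 'dbecdebadec')
  16 → (11, 'ddbecdebadec')
  17 → (16, 'debadec')
  18 → (20, 'dec')
  19 → (17, 'ebadec')
  20 → (21, 'ec')
  21 → (14, 'ecdebadec')
  22 → (8, 'edaddbecdebadec')

SA = [1, 10, 19, 0, 18, 2, 13, 22, 3, 4, 5, 6, 15, 7, 9, 12, 11, 16, 20, 17, 21, 14, 8]
[i] adj suffixes → lcp
  [1] 1/10 → 1 ('a')
  [2] 10/19 → 2 ('ad')
  [3] 19/0 → 0 ('')
  [4] 0/18 → 2 ('ba')
  [5] 18/2 → 1 ('b')
  [6] 2/13 → 1 ('b')
  [7] 13/22 → 0 ('')
  [8] 22/3 → 1 ('c')
  [9] 3/4 → 4 ('cccc')
  [10] 4/5 → 3 ('ccc')
  [11] 5/6 → 2 ('cc')
  [12] 6/15 → 1 ('c')
  [13] 15/7 → 1 ('c')
  [14] 7/9 → 0 ('')
  [15] 9/12 → 1 ('d')
  [16] 12/11 → 1 ('d')
  [17] 11/16 → 1 ('d')
  [18] 16/20 → 2 ('de')
  [19] 20/17 → 0 ('')
  [20] 17/21 → 1 ('e')
  [21] 21/14 → 2 ('ec')
  [22] 14/8 → 1 ('e')

[0, 1, 2, 0, 2, 1, 1, 0, 1, 4, 3, 2, 1, 1, 0, 1, 1, 1, 2, 0, 1, 2, 1]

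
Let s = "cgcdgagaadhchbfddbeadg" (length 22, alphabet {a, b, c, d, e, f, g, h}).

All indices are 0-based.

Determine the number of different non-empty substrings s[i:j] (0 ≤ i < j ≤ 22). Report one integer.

rank→(start, suffix):
  0 → (7, 'aadhchbfddbeadg')
  1 → (19, 'adg')
  2 → (8, 'adhchbfddbeadg')
  3 → (5, 'agaadhchbfddbeadg')
  4 → (17, 'beadg')
  5 → (13, 'bfddbeadg')
  6 → (2, 'cdgagaadhchbfddbeadg')
  7 → (0, 'cgcdgagaadhchbfddbeadg')
  8 → (11, 'chbfddbeadg')
  9 → (16, 'dbeadg')
  10 → (15, 'ddbeadg')
  11 → (20, 'dg')
  12 → (3, 'dgagaadhchbfddbeadg')
  13 → (9, 'dhchbfddbeadg')
  14 → (18, 'eadg')
  15 → (14, 'fddbeadg')
  16 → (21, 'g')
  17 → (6, 'gaadhchbfddbeadg')
  18 → (4, 'gagaadhchbfddbeadg')
  19 → (1, 'gcdgagaadhchbfddbeadg')
  20 → (12, 'hbfddbeadg')
  21 → (10, 'hchbfddbeadg')

SA = [7, 19, 8, 5, 17, 13, 2, 0, 11, 16, 15, 20, 3, 9, 18, 14, 21, 6, 4, 1, 12, 10]
i: (SA[i-1],SA[i]) lcp shared
  1: (7,19) 1 'a'
  2: (19,8) 2 'ad'
  3: (8,5) 1 'a'
  4: (5,17) 0 ''
  5: (17,13) 1 'b'
  6: (13,2) 0 ''
  7: (2,0) 1 'c'
  8: (0,11) 1 'c'
  9: (11,16) 0 ''
  10: (16,15) 1 'd'
  11: (15,20) 1 'd'
  12: (20,3) 2 'dg'
  13: (3,9) 1 'd'
  14: (9,18) 0 ''
  15: (18,14) 0 ''
  16: (14,21) 0 ''
  17: (21,6) 1 'g'
  18: (6,4) 2 'ga'
  19: (4,1) 1 'g'
  20: (1,12) 0 ''
  21: (12,10) 1 'h'

n(n+1)/2 = 22·23/2 = 253
Σ LCP = 0 + 1 + 2 + 1 + 0 + 1 + 0 + 1 + 1 + 0 + 1 + 1 + 2 + 1 + 0 + 0 + 0 + 1 + 2 + 1 + 0 + 1 = 17
distinct = 253 − 17 = 236

236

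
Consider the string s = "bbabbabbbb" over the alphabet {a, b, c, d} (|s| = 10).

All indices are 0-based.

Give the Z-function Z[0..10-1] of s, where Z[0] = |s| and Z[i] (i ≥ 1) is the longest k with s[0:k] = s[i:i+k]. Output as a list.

[10, 1, 0, 5, 1, 0, 2, 2, 2, 1]

Z[0]=10
i=1: outside box; Z[1]=1 extend→box=[1,2)
i=2: outside box; Z[2]=0
i=3: outside box; Z[3]=5 extend→box=[3,8)
i=4: min(r-i=4, Z[1]=1)=1; Z[4]=1
i=5: min(r-i=3, Z[2]=0)=0; Z[5]=0
i=6: min(r-i=2, Z[3]=5)=2; Z[6]=2
i=7: min(r-i=1, Z[4]=1)=1; Z[7]=2 extend→box=[7,9)
i=8: min(r-i=1, Z[1]=1)=1; Z[8]=2 extend→box=[8,10)
i=9: min(r-i=1, Z[1]=1)=1; Z[9]=1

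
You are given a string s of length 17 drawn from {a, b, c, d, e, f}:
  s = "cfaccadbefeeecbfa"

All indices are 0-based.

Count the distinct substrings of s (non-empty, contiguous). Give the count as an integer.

140

sorted suffixes:
  #0 SA[0]=16  'a'
  #1 SA[1]=2  'accadbefeeecbfa'
  #2 SA[2]=5  'adbefeeecbfa'
  #3 SA[3]=7  'befeeecbfa'
  #4 SA[4]=14  'bfa'
  #5 SA[5]=4  'cadbefeeecbfa'
  #6 SA[6]=13  'cbfa'
  #7 SA[7]=3  'ccadbefeeecbfa'
  #8 SA[8]=0  'cfaccadbefeeecbfa'
  #9 SA[9]=6  'dbefeeecbfa'
  #10 SA[10]=12  'ecbfa'
  #11 SA[11]=11  'eecbfa'
  #12 SA[12]=10  'eeecbfa'
  #13 SA[13]=8  'efeeecbfa'
  #14 SA[14]=15  'fa'
  #15 SA[15]=1  'faccadbefeeecbfa'
  #16 SA[16]=9  'feeecbfa'

SA = [16, 2, 5, 7, 14, 4, 13, 3, 0, 6, 12, 11, 10, 8, 15, 1, 9]
i: (SA[i-1],SA[i]) lcp shared
  1: (16,2) 1 'a'
  2: (2,5) 1 'a'
  3: (5,7) 0 ''
  4: (7,14) 1 'b'
  5: (14,4) 0 ''
  6: (4,13) 1 'c'
  7: (13,3) 1 'c'
  8: (3,0) 1 'c'
  9: (0,6) 0 ''
  10: (6,12) 0 ''
  11: (12,11) 1 'e'
  12: (11,10) 2 'ee'
  13: (10,8) 1 'e'
  14: (8,15) 0 ''
  15: (15,1) 2 'fa'
  16: (1,9) 1 'f'

n(n+1)/2 = 17·18/2 = 153
Σ LCP = 0 + 1 + 1 + 0 + 1 + 0 + 1 + 1 + 1 + 0 + 0 + 1 + 2 + 1 + 0 + 2 + 1 = 13
distinct = 153 − 13 = 140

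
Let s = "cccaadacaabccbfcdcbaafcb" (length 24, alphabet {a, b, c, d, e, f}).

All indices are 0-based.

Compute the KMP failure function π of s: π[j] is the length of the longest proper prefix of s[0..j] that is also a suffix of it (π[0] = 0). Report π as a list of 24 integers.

[0, 1, 2, 0, 0, 0, 0, 1, 0, 0, 0, 1, 2, 0, 0, 1, 0, 1, 0, 0, 0, 0, 1, 0]

π[0] = 0
j=1 s[j]='c': π[1]=1 (border 'c')
j=2 s[j]='c': π[2]=2 (border 'cc')
j=3 s[j]='a': k: 2→1→0; π[3]=0 (border '')
j=4 s[j]='a': π[4]=0 (border '')
j=5 s[j]='d': π[5]=0 (border '')
j=6 s[j]='a': π[6]=0 (border '')
j=7 s[j]='c': π[7]=1 (border 'c')
j=8 s[j]='a': k: 1→0; π[8]=0 (border '')
j=9 s[j]='a': π[9]=0 (border '')
j=10 s[j]='b': π[10]=0 (border '')
j=11 s[j]='c': π[11]=1 (border 'c')
j=12 s[j]='c': π[12]=2 (border 'cc')
j=13 s[j]='b': k: 2→1→0; π[13]=0 (border '')
j=14 s[j]='f': π[14]=0 (border '')
j=15 s[j]='c': π[15]=1 (border 'c')
j=16 s[j]='d': k: 1→0; π[16]=0 (border '')
j=17 s[j]='c': π[17]=1 (border 'c')
j=18 s[j]='b': k: 1→0; π[18]=0 (border '')
j=19 s[j]='a': π[19]=0 (border '')
j=20 s[j]='a': π[20]=0 (border '')
j=21 s[j]='f': π[21]=0 (border '')
j=22 s[j]='c': π[22]=1 (border 'c')
j=23 s[j]='b': k: 1→0; π[23]=0 (border '')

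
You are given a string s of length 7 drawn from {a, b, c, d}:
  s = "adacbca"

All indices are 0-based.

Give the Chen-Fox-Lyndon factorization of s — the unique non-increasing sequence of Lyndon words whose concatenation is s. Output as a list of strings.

["ad", "acbc", "a"]

emit factor 1: 'ad' (i=0, period=2)
emit factor 2: 'acbc' (i=2, period=4)
emit factor 3: 'a' (i=6, period=1)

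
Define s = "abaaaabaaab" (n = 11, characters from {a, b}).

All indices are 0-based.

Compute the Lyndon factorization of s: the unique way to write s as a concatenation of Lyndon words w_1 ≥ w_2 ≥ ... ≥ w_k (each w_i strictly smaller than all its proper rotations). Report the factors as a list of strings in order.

emit factor 1: 'ab' (i=0, period=2)
emit factor 2: 'aaaabaaab' (i=2, period=9)

["ab", "aaaabaaab"]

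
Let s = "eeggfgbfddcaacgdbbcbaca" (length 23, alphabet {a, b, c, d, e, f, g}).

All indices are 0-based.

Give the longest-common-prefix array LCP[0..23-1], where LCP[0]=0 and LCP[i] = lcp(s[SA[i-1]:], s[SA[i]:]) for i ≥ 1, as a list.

[0, 1, 1, 2, 0, 1, 1, 1, 0, 2, 1, 1, 0, 1, 1, 0, 1, 0, 1, 0, 1, 1, 1]

sorted suffixes:
  #0 SA[0]=22  'a'
  #1 SA[1]=11  'aacgdbbcbaca'
  #2 SA[2]=20  'aca'
  #3 SA[3]=12  'acgdbbcbaca'
  #4 SA[4]=19  'baca'
  #5 SA[5]=16  'bbcbaca'
  #6 SA[6]=17  'bcbaca'
  #7 SA[7]=6  'bfddcaacgdbbcbaca'
  #8 SA[8]=21  'ca'
  #9 SA[9]=10  'caacgdbbcbaca'
  #10 SA[10]=18  'cbaca'
  #11 SA[11]=13  'cgdbbcbaca'
  #12 SA[12]=15  'dbbcbaca'
  #13 SA[13]=9  'dcaacgdbbcbaca'
  #14 SA[14]=8  'ddcaacgdbbcbaca'
  #15 SA[15]=0  'eeggfgbfddcaacgdbbcbaca'
  #16 SA[16]=1  'eggfgbfddcaacgdbbcbaca'
  #17 SA[17]=7  'fddcaacgdbbcbaca'
  #18 SA[18]=4  'fgbfddcaacgdbbcbaca'
  #19 SA[19]=5  'gbfddcaacgdbbcbaca'
  #20 SA[20]=14  'gdbbcbaca'
  #21 SA[21]=3  'gfgbfddcaacgdbbcbaca'
  #22 SA[22]=2  'ggfgbfddcaacgdbbcbaca'

SA = [22, 11, 20, 12, 19, 16, 17, 6, 21, 10, 18, 13, 15, 9, 8, 0, 1, 7, 4, 5, 14, 3, 2]
i: (SA[i-1],SA[i]) lcp shared
  1: (22,11) 1 'a'
  2: (11,20) 1 'a'
  3: (20,12) 2 'ac'
  4: (12,19) 0 ''
  5: (19,16) 1 'b'
  6: (16,17) 1 'b'
  7: (17,6) 1 'b'
  8: (6,21) 0 ''
  9: (21,10) 2 'ca'
  10: (10,18) 1 'c'
  11: (18,13) 1 'c'
  12: (13,15) 0 ''
  13: (15,9) 1 'd'
  14: (9,8) 1 'd'
  15: (8,0) 0 ''
  16: (0,1) 1 'e'
  17: (1,7) 0 ''
  18: (7,4) 1 'f'
  19: (4,5) 0 ''
  20: (5,14) 1 'g'
  21: (14,3) 1 'g'
  22: (3,2) 1 'g'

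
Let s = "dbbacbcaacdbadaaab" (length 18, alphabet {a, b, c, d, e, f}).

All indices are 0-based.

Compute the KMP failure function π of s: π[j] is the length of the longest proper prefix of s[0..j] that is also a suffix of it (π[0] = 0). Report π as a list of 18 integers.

[0, 0, 0, 0, 0, 0, 0, 0, 0, 0, 1, 2, 0, 1, 0, 0, 0, 0]

π[0] = 0
j=1 s[j]='b': π[1]=0 (border '')
j=2 s[j]='b': π[2]=0 (border '')
j=3 s[j]='a': π[3]=0 (border '')
j=4 s[j]='c': π[4]=0 (border '')
j=5 s[j]='b': π[5]=0 (border '')
j=6 s[j]='c': π[6]=0 (border '')
j=7 s[j]='a': π[7]=0 (border '')
j=8 s[j]='a': π[8]=0 (border '')
j=9 s[j]='c': π[9]=0 (border '')
j=10 s[j]='d': π[10]=1 (border 'd')
j=11 s[j]='b': π[11]=2 (border 'db')
j=12 s[j]='a': k: 2→0; π[12]=0 (border '')
j=13 s[j]='d': π[13]=1 (border 'd')
j=14 s[j]='a': k: 1→0; π[14]=0 (border '')
j=15 s[j]='a': π[15]=0 (border '')
j=16 s[j]='a': π[16]=0 (border '')
j=17 s[j]='b': π[17]=0 (border '')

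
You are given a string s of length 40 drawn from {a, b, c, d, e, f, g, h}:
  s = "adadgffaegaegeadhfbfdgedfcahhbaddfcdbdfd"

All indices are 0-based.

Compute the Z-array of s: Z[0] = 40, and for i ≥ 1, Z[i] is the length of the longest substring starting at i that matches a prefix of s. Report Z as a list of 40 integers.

Z[0]=40
i=1: i≥r, start 0; Z[1]=0
i=2: i≥r, start 0; Z[2]=2 extend→box=[2,4)
i=3: min(r-i=1, Z[1]=0)=0; Z[3]=0
i=4: i≥r, start 0; Z[4]=0
i=5: i≥r, start 0; Z[5]=0
i=6: i≥r, start 0; Z[6]=0
i=7: i≥r, start 0; Z[7]=1 extend→box=[7,8)
i=8: i≥r, start 0; Z[8]=0
i=9: i≥r, start 0; Z[9]=0
i=10: i≥r, start 0; Z[10]=1 extend→box=[10,11)
i=11: i≥r, start 0; Z[11]=0
i=12: i≥r, start 0; Z[12]=0
i=13: i≥r, start 0; Z[13]=0
i=14: i≥r, start 0; Z[14]=2 extend→box=[14,16)
i=15: min(r-i=1, Z[1]=0)=0; Z[15]=0
i=16: i≥r, start 0; Z[16]=0
i=17: i≥r, start 0; Z[17]=0
i=18: i≥r, start 0; Z[18]=0
i=19: i≥r, start 0; Z[19]=0
i=20: i≥r, start 0; Z[20]=0
i=21: i≥r, start 0; Z[21]=0
i=22: i≥r, start 0; Z[22]=0
i=23: i≥r, start 0; Z[23]=0
i=24: i≥r, start 0; Z[24]=0
i=25: i≥r, start 0; Z[25]=0
i=26: i≥r, start 0; Z[26]=1 extend→box=[26,27)
i=27: i≥r, start 0; Z[27]=0
i=28: i≥r, start 0; Z[28]=0
i=29: i≥r, start 0; Z[29]=0
i=30: i≥r, start 0; Z[30]=2 extend→box=[30,32)
i=31: min(r-i=1, Z[1]=0)=0; Z[31]=0
i=32: i≥r, start 0; Z[32]=0
i=33: i≥r, start 0; Z[33]=0
i=34: i≥r, start 0; Z[34]=0
i=35: i≥r, start 0; Z[35]=0
i=36: i≥r, start 0; Z[36]=0
i=37: i≥r, start 0; Z[37]=0
i=38: i≥r, start 0; Z[38]=0
i=39: i≥r, start 0; Z[39]=0

[40, 0, 2, 0, 0, 0, 0, 1, 0, 0, 1, 0, 0, 0, 2, 0, 0, 0, 0, 0, 0, 0, 0, 0, 0, 0, 1, 0, 0, 0, 2, 0, 0, 0, 0, 0, 0, 0, 0, 0]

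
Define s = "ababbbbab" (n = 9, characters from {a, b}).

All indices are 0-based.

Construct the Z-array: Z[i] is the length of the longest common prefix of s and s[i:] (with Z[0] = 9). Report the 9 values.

Z[0]=9
i=1: i≥r, start 0; Z[1]=0
i=2: i≥r, start 0; Z[2]=2 scan→box=[2,4)
i=3: min(r-i=1, Z[1]=0)=0; Z[3]=0
i=4: i≥r, start 0; Z[4]=0
i=5: i≥r, start 0; Z[5]=0
i=6: i≥r, start 0; Z[6]=0
i=7: i≥r, start 0; Z[7]=2 scan→box=[7,9)
i=8: min(r-i=1, Z[1]=0)=0; Z[8]=0

[9, 0, 2, 0, 0, 0, 0, 2, 0]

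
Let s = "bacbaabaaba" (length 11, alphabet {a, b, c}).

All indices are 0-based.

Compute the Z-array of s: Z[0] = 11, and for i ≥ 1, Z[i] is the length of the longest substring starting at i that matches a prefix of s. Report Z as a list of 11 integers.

[11, 0, 0, 2, 0, 0, 2, 0, 0, 2, 0]

Z[0]=11
i=1: fresh scan; Z[1]=0
i=2: fresh scan; Z[2]=0
i=3: fresh scan; Z[3]=2 grow→box=[3,5)
i=4: min(r-i=1, Z[1]=0)=0; Z[4]=0
i=5: fresh scan; Z[5]=0
i=6: fresh scan; Z[6]=2 grow→box=[6,8)
i=7: min(r-i=1, Z[1]=0)=0; Z[7]=0
i=8: fresh scan; Z[8]=0
i=9: fresh scan; Z[9]=2 grow→box=[9,11)
i=10: min(r-i=1, Z[1]=0)=0; Z[10]=0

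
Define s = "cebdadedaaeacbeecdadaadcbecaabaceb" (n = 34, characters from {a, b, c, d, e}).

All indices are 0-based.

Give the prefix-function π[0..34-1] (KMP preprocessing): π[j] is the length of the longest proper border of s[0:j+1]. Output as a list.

[0, 0, 0, 0, 0, 0, 0, 0, 0, 0, 0, 0, 1, 0, 0, 0, 1, 0, 0, 0, 0, 0, 0, 1, 0, 0, 1, 0, 0, 0, 0, 1, 2, 3]

π[0] = 0
j=1 s[j]='e': π[1]=0 (border '')
j=2 s[j]='b': π[2]=0 (border '')
j=3 s[j]='d': π[3]=0 (border '')
j=4 s[j]='a': π[4]=0 (border '')
j=5 s[j]='d': π[5]=0 (border '')
j=6 s[j]='e': π[6]=0 (border '')
j=7 s[j]='d': π[7]=0 (border '')
j=8 s[j]='a': π[8]=0 (border '')
j=9 s[j]='a': π[9]=0 (border '')
j=10 s[j]='e': π[10]=0 (border '')
j=11 s[j]='a': π[11]=0 (border '')
j=12 s[j]='c': π[12]=1 (border 'c')
j=13 s[j]='b': k: 1→0; π[13]=0 (border '')
j=14 s[j]='e': π[14]=0 (border '')
j=15 s[j]='e': π[15]=0 (border '')
j=16 s[j]='c': π[16]=1 (border 'c')
j=17 s[j]='d': k: 1→0; π[17]=0 (border '')
j=18 s[j]='a': π[18]=0 (border '')
j=19 s[j]='d': π[19]=0 (border '')
j=20 s[j]='a': π[20]=0 (border '')
j=21 s[j]='a': π[21]=0 (border '')
j=22 s[j]='d': π[22]=0 (border '')
j=23 s[j]='c': π[23]=1 (border 'c')
j=24 s[j]='b': k: 1→0; π[24]=0 (border '')
j=25 s[j]='e': π[25]=0 (border '')
j=26 s[j]='c': π[26]=1 (border 'c')
j=27 s[j]='a': k: 1→0; π[27]=0 (border '')
j=28 s[j]='a': π[28]=0 (border '')
j=29 s[j]='b': π[29]=0 (border '')
j=30 s[j]='a': π[30]=0 (border '')
j=31 s[j]='c': π[31]=1 (border 'c')
j=32 s[j]='e': π[32]=2 (border 'ce')
j=33 s[j]='b': π[33]=3 (border 'ceb')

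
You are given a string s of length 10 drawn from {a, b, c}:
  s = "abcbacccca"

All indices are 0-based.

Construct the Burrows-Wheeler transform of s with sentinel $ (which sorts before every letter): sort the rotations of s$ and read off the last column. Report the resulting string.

ac$bcacbcca

rank  rotation     last
    0  $abcbacccca  a
    1  a$abcbacccc  c
    2  abcbacccca$  $
    3  acccca$abcb  b
    4  bacccca$abc  c
    5  bcbacccca$a  a
    6  ca$abcbaccc  c
    7  cbacccca$ab  b
    8  cca$abcbacc  c
    9  ccca$abcbac  c
   10  cccca$abcba  a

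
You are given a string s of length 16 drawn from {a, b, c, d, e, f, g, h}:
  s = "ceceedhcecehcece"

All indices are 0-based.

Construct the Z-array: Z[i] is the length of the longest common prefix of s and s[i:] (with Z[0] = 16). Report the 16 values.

[16, 0, 2, 0, 0, 0, 0, 4, 0, 2, 0, 0, 4, 0, 2, 0]

Z[0]=16
i=1: outside box; Z[1]=0
i=2: outside box; Z[2]=2 extend→box=[2,4)
i=3: min(r-i=1, Z[1]=0)=0; Z[3]=0
i=4: outside box; Z[4]=0
i=5: outside box; Z[5]=0
i=6: outside box; Z[6]=0
i=7: outside box; Z[7]=4 extend→box=[7,11)
i=8: min(r-i=3, Z[1]=0)=0; Z[8]=0
i=9: min(r-i=2, Z[2]=2)=2; Z[9]=2
i=10: min(r-i=1, Z[3]=0)=0; Z[10]=0
i=11: outside box; Z[11]=0
i=12: outside box; Z[12]=4 extend→box=[12,16)
i=13: min(r-i=3, Z[1]=0)=0; Z[13]=0
i=14: min(r-i=2, Z[2]=2)=2; Z[14]=2
i=15: min(r-i=1, Z[3]=0)=0; Z[15]=0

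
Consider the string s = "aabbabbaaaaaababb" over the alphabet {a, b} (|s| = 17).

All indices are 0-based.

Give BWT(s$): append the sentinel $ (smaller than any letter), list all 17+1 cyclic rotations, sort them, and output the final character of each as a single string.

rank  rotation            last
    0  $aabbabbaaaaaababb  b
    1  aaaaaababb$aabbabb  b
    2  aaaaababb$aabbabba  a
    3  aaaababb$aabbabbaa  a
    4  aaababb$aabbabbaaa  a
    5  aababb$aabbabbaaaa  a
    6  aabbabbaaaaaababb$  $
    7  ababb$aabbabbaaaaa  a
    8  abb$aabbabbaaaaaab  b
    9  abbaaaaaababb$aabb  b
   10  abbabbaaaaaababb$a  a
   11  b$aabbabbaaaaaabab  b
   12  baaaaaababb$aabbab  b
   13  babb$aabbabbaaaaaa  a
   14  babbaaaaaababb$aab  b
   15  bb$aabbabbaaaaaaba  a
   16  bbaaaaaababb$aabba  a
   17  bbabbaaaaaababb$aa  a

bbaaaa$abbabbabaaa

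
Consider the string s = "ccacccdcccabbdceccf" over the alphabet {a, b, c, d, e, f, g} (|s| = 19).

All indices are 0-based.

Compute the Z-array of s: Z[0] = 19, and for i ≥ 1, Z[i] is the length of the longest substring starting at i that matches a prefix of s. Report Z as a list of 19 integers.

Z[0]=19
i=1: i≥r, start 0; Z[1]=1 extend→box=[1,2)
i=2: i≥r, start 0; Z[2]=0
i=3: i≥r, start 0; Z[3]=2 extend→box=[3,5)
i=4: min(r-i=1, Z[1]=1)=1; Z[4]=2 extend→box=[4,6)
i=5: min(r-i=1, Z[1]=1)=1; Z[5]=1
i=6: i≥r, start 0; Z[6]=0
i=7: i≥r, start 0; Z[7]=2 extend→box=[7,9)
i=8: min(r-i=1, Z[1]=1)=1; Z[8]=3 extend→box=[8,11)
i=9: min(r-i=2, Z[1]=1)=1; Z[9]=1
i=10: min(r-i=1, Z[2]=0)=0; Z[10]=0
i=11: i≥r, start 0; Z[11]=0
i=12: i≥r, start 0; Z[12]=0
i=13: i≥r, start 0; Z[13]=0
i=14: i≥r, start 0; Z[14]=1 extend→box=[14,15)
i=15: i≥r, start 0; Z[15]=0
i=16: i≥r, start 0; Z[16]=2 extend→box=[16,18)
i=17: min(r-i=1, Z[1]=1)=1; Z[17]=1
i=18: i≥r, start 0; Z[18]=0

[19, 1, 0, 2, 2, 1, 0, 2, 3, 1, 0, 0, 0, 0, 1, 0, 2, 1, 0]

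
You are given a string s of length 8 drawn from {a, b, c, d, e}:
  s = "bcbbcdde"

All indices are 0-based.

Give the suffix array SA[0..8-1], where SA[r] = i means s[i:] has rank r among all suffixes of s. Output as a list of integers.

sorted suffixes:
  #0 SA[0]=2  'bbcdde'
  #1 SA[1]=0  'bcbbcdde'
  #2 SA[2]=3  'bcdde'
  #3 SA[3]=1  'cbbcdde'
  #4 SA[4]=4  'cdde'
  #5 SA[5]=5  'dde'
  #6 SA[6]=6  'de'
  #7 SA[7]=7  'e'

[2, 0, 3, 1, 4, 5, 6, 7]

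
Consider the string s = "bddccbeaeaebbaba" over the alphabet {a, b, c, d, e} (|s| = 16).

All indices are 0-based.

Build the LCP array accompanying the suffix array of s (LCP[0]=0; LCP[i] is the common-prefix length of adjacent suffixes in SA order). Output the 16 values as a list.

[0, 1, 1, 2, 0, 2, 1, 1, 1, 0, 1, 0, 1, 0, 3, 1]

sorted suffixes:
  #0 SA[0]=15  'a'
  #1 SA[1]=13  'aba'
  #2 SA[2]=7  'aeaebbaba'
  #3 SA[3]=9  'aebbaba'
  #4 SA[4]=14  'ba'
  #5 SA[5]=12  'baba'
  #6 SA[6]=11  'bbaba'
  #7 SA[7]=0  'bddccbeaeaebbaba'
  #8 SA[8]=5  'beaeaebbaba'
  #9 SA[9]=4  'cbeaeaebbaba'
  #10 SA[10]=3  'ccbeaeaebbaba'
  #11 SA[11]=2  'dccbeaeaebbaba'
  #12 SA[12]=1  'ddccbeaeaebbaba'
  #13 SA[13]=6  'eaeaebbaba'
  #14 SA[14]=8  'eaebbaba'
  #15 SA[15]=10  'ebbaba'

SA = [15, 13, 7, 9, 14, 12, 11, 0, 5, 4, 3, 2, 1, 6, 8, 10]
rank  pair      lcp
   1  s[15:],s[13:]  1  'a'
   2  s[13:],s[7:]  1  'a'
   3  s[7:],s[9:]  2  'ae'
   4  s[9:],s[14:]  0  ''
   5  s[14:],s[12:]  2  'ba'
   6  s[12:],s[11:]  1  'b'
   7  s[11:],s[0:]  1  'b'
   8  s[0:],s[5:]  1  'b'
   9  s[5:],s[4:]  0  ''
  10  s[4:],s[3:]  1  'c'
  11  s[3:],s[2:]  0  ''
  12  s[2:],s[1:]  1  'd'
  13  s[1:],s[6:]  0  ''
  14  s[6:],s[8:]  3  'eae'
  15  s[8:],s[10:]  1  'e'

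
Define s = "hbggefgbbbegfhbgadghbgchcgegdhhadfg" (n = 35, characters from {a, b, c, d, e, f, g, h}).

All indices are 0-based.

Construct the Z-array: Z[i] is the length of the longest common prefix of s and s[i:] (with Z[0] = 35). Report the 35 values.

[35, 0, 0, 0, 0, 0, 0, 0, 0, 0, 0, 0, 0, 3, 0, 0, 0, 0, 0, 3, 0, 0, 0, 1, 0, 0, 0, 0, 0, 1, 1, 0, 0, 0, 0]

Z[0]=35
i=1: i≥r, start 0; Z[1]=0
i=2: i≥r, start 0; Z[2]=0
i=3: i≥r, start 0; Z[3]=0
i=4: i≥r, start 0; Z[4]=0
i=5: i≥r, start 0; Z[5]=0
i=6: i≥r, start 0; Z[6]=0
i=7: i≥r, start 0; Z[7]=0
i=8: i≥r, start 0; Z[8]=0
i=9: i≥r, start 0; Z[9]=0
i=10: i≥r, start 0; Z[10]=0
i=11: i≥r, start 0; Z[11]=0
i=12: i≥r, start 0; Z[12]=0
i=13: i≥r, start 0; Z[13]=3 extend→box=[13,16)
i=14: min(r-i=2, Z[1]=0)=0; Z[14]=0
i=15: min(r-i=1, Z[2]=0)=0; Z[15]=0
i=16: i≥r, start 0; Z[16]=0
i=17: i≥r, start 0; Z[17]=0
i=18: i≥r, start 0; Z[18]=0
i=19: i≥r, start 0; Z[19]=3 extend→box=[19,22)
i=20: min(r-i=2, Z[1]=0)=0; Z[20]=0
i=21: min(r-i=1, Z[2]=0)=0; Z[21]=0
i=22: i≥r, start 0; Z[22]=0
i=23: i≥r, start 0; Z[23]=1 extend→box=[23,24)
i=24: i≥r, start 0; Z[24]=0
i=25: i≥r, start 0; Z[25]=0
i=26: i≥r, start 0; Z[26]=0
i=27: i≥r, start 0; Z[27]=0
i=28: i≥r, start 0; Z[28]=0
i=29: i≥r, start 0; Z[29]=1 extend→box=[29,30)
i=30: i≥r, start 0; Z[30]=1 extend→box=[30,31)
i=31: i≥r, start 0; Z[31]=0
i=32: i≥r, start 0; Z[32]=0
i=33: i≥r, start 0; Z[33]=0
i=34: i≥r, start 0; Z[34]=0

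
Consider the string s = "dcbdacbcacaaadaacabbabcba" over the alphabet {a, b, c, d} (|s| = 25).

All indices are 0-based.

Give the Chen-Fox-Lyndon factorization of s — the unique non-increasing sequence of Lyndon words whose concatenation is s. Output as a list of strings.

emit factor 1: 'd' (i=0, period=1)
emit factor 2: 'c' (i=1, period=1)
emit factor 3: 'bd' (i=2, period=2)
emit factor 4: 'acbc' (i=4, period=4)
emit factor 5: 'ac' (i=8, period=2)
emit factor 6: 'aaadaacabbabcb' (i=10, period=14)
emit factor 7: 'a' (i=24, period=1)

["d", "c", "bd", "acbc", "ac", "aaadaacabbabcb", "a"]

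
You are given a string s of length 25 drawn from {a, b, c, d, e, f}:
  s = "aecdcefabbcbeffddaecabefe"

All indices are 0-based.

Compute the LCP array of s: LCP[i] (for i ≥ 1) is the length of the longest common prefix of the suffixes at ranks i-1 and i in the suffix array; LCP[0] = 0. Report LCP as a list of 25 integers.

rank→(start, suffix):
  0 → (7, 'abbcbeffddaecabefe')
  1 → (20, 'abefe')
  2 → (17, 'aecabefe')
  3 → (0, 'aecdcefabbcbeffddaecabefe')
  4 → (8, 'bbcbeffddaecabefe')
  5 → (9, 'bcbeffddaecabefe')
  6 → (21, 'befe')
  7 → (11, 'beffddaecabefe')
  8 → (19, 'cabefe')
  9 → (10, 'cbeffddaecabefe')
  10 → (2, 'cdcefabbcbeffddaecabefe')
  11 → (4, 'cefabbcbeffddaecabefe')
  12 → (16, 'daecabefe')
  13 → (3, 'dcefabbcbeffddaecabefe')
  14 → (15, 'ddaecabefe')
  15 → (24, 'e')
  16 → (18, 'ecabefe')
  17 → (1, 'ecdcefabbcbeffddaecabefe')
  18 → (5, 'efabbcbeffddaecabefe')
  19 → (22, 'efe')
  20 → (12, 'effddaecabefe')
  21 → (6, 'fabbcbeffddaecabefe')
  22 → (14, 'fddaecabefe')
  23 → (23, 'fe')
  24 → (13, 'ffddaecabefe')

SA = [7, 20, 17, 0, 8, 9, 21, 11, 19, 10, 2, 4, 16, 3, 15, 24, 18, 1, 5, 22, 12, 6, 14, 23, 13]
i: (SA[i-1],SA[i]) lcp shared
  1: (7,20) 2 'ab'
  2: (20,17) 1 'a'
  3: (17,0) 3 'aec'
  4: (0,8) 0 ''
  5: (8,9) 1 'b'
  6: (9,21) 1 'b'
  7: (21,11) 3 'bef'
  8: (11,19) 0 ''
  9: (19,10) 1 'c'
  10: (10,2) 1 'c'
  11: (2,4) 1 'c'
  12: (4,16) 0 ''
  13: (16,3) 1 'd'
  14: (3,15) 1 'd'
  15: (15,24) 0 ''
  16: (24,18) 1 'e'
  17: (18,1) 2 'ec'
  18: (1,5) 1 'e'
  19: (5,22) 2 'ef'
  20: (22,12) 2 'ef'
  21: (12,6) 0 ''
  22: (6,14) 1 'f'
  23: (14,23) 1 'f'
  24: (23,13) 1 'f'

[0, 2, 1, 3, 0, 1, 1, 3, 0, 1, 1, 1, 0, 1, 1, 0, 1, 2, 1, 2, 2, 0, 1, 1, 1]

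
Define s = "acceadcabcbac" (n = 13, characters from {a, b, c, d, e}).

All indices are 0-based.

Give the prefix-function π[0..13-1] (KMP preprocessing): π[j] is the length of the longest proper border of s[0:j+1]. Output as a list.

π[0] = 0
j=1 s[j]='c': π[1]=0 (border '')
j=2 s[j]='c': π[2]=0 (border '')
j=3 s[j]='e': π[3]=0 (border '')
j=4 s[j]='a': π[4]=1 (border 'a')
j=5 s[j]='d': k: 1→0; π[5]=0 (border '')
j=6 s[j]='c': π[6]=0 (border '')
j=7 s[j]='a': π[7]=1 (border 'a')
j=8 s[j]='b': k: 1→0; π[8]=0 (border '')
j=9 s[j]='c': π[9]=0 (border '')
j=10 s[j]='b': π[10]=0 (border '')
j=11 s[j]='a': π[11]=1 (border 'a')
j=12 s[j]='c': π[12]=2 (border 'ac')

[0, 0, 0, 0, 1, 0, 0, 1, 0, 0, 0, 1, 2]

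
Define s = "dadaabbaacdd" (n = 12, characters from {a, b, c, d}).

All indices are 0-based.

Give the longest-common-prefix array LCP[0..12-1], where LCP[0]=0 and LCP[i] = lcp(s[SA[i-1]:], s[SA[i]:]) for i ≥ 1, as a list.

[0, 2, 1, 1, 1, 0, 1, 0, 0, 1, 2, 1]

rank | idx | suffix
   0 |   3 | aabbaacdd
   1 |   7 | aacdd
   2 |   4 | abbaacdd
   3 |   8 | acdd
   4 |   1 | adaabbaacdd
   5 |   6 | baacdd
   6 |   5 | bbaacdd
   7 |   9 | cdd
   8 |  11 | d
   9 |   2 | daabbaacdd
  10 |   0 | dadaabbaacdd
  11 |  10 | dd

SA = [3, 7, 4, 8, 1, 6, 5, 9, 11, 2, 0, 10]
i: (SA[i-1],SA[i]) lcp shared
  1: (3,7) 2 'aa'
  2: (7,4) 1 'a'
  3: (4,8) 1 'a'
  4: (8,1) 1 'a'
  5: (1,6) 0 ''
  6: (6,5) 1 'b'
  7: (5,9) 0 ''
  8: (9,11) 0 ''
  9: (11,2) 1 'd'
  10: (2,0) 2 'da'
  11: (0,10) 1 'd'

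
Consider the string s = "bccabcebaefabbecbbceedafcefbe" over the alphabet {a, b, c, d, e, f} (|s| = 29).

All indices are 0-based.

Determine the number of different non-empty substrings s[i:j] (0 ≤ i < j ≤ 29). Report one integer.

rank→(start, suffix):
  0 → (11, 'abbecbbceedafcefbe')
  1 → (3, 'abcebaefabbecbbceedafcefbe')
  2 → (8, 'aefabbecbbceedafcefbe')
  3 → (22, 'afcefbe')
  4 → (7, 'baefabbecbbceedafcefbe')
  5 → (16, 'bbceedafcefbe')
  6 → (12, 'bbecbbceedafcefbe')
  7 → (0, 'bccabcebaefabbecbbceedafcefbe')
  8 → (4, 'bcebaefabbecbbceedafcefbe')
  9 → (17, 'bceedafcefbe')
  10 → (27, 'be')
  11 → (13, 'becbbceedafcefbe')
  12 → (2, 'cabcebaefabbecbbceedafcefbe')
  13 → (15, 'cbbceedafcefbe')
  14 → (1, 'ccabcebaefabbecbbceedafcefbe')
  15 → (5, 'cebaefabbecbbceedafcefbe')
  16 → (18, 'ceedafcefbe')
  17 → (24, 'cefbe')
  18 → (21, 'dafcefbe')
  19 → (28, 'e')
  20 → (6, 'ebaefabbecbbceedafcefbe')
  21 → (14, 'ecbbceedafcefbe')
  22 → (20, 'edafcefbe')
  23 → (19, 'eedafcefbe')
  24 → (9, 'efabbecbbceedafcefbe')
  25 → (25, 'efbe')
  26 → (10, 'fabbecbbceedafcefbe')
  27 → (26, 'fbe')
  28 → (23, 'fcefbe')

SA = [11, 3, 8, 22, 7, 16, 12, 0, 4, 17, 27, 13, 2, 15, 1, 5, 18, 24, 21, 28, 6, 14, 20, 19, 9, 25, 10, 26, 23]
i: (SA[i-1],SA[i]) lcp shared
  1: (11,3) 2 'ab'
  2: (3,8) 1 'a'
  3: (8,22) 1 'a'
  4: (22,7) 0 ''
  5: (7,16) 1 'b'
  6: (16,12) 2 'bb'
  7: (12,0) 1 'b'
  8: (0,4) 2 'bc'
  9: (4,17) 3 'bce'
  10: (17,27) 1 'b'
  11: (27,13) 2 'be'
  12: (13,2) 0 ''
  13: (2,15) 1 'c'
  14: (15,1) 1 'c'
  15: (1,5) 1 'c'
  16: (5,18) 2 'ce'
  17: (18,24) 2 'ce'
  18: (24,21) 0 ''
  19: (21,28) 0 ''
  20: (28,6) 1 'e'
  21: (6,14) 1 'e'
  22: (14,20) 1 'e'
  23: (20,19) 1 'e'
  24: (19,9) 1 'e'
  25: (9,25) 2 'ef'
  26: (25,10) 0 ''
  27: (10,26) 1 'f'
  28: (26,23) 1 'f'

n(n+1)/2 = 29·30/2 = 435
Σ LCP = 0 + 2 + 1 + 1 + 0 + 1 + 2 + 1 + 2 + 3 + 1 + 2 + 0 + 1 + 1 + 1 + 2 + 2 + 0 + 0 + 1 + 1 + 1 + 1 + 1 + 2 + 0 + 1 + 1 = 32
distinct = 435 − 32 = 403

403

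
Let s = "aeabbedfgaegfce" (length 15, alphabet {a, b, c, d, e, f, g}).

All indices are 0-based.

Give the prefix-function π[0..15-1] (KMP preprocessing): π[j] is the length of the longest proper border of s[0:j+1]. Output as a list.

[0, 0, 1, 0, 0, 0, 0, 0, 0, 1, 2, 0, 0, 0, 0]

π[0] = 0
j=1 s[j]='e': π[1]=0 (border '')
j=2 s[j]='a': π[2]=1 (border 'a')
j=3 s[j]='b': k: 1→0; π[3]=0 (border '')
j=4 s[j]='b': π[4]=0 (border '')
j=5 s[j]='e': π[5]=0 (border '')
j=6 s[j]='d': π[6]=0 (border '')
j=7 s[j]='f': π[7]=0 (border '')
j=8 s[j]='g': π[8]=0 (border '')
j=9 s[j]='a': π[9]=1 (border 'a')
j=10 s[j]='e': π[10]=2 (border 'ae')
j=11 s[j]='g': k: 2→0; π[11]=0 (border '')
j=12 s[j]='f': π[12]=0 (border '')
j=13 s[j]='c': π[13]=0 (border '')
j=14 s[j]='e': π[14]=0 (border '')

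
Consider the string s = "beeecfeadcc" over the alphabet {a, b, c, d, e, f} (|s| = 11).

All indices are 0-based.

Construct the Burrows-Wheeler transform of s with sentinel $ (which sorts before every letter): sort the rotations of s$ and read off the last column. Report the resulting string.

ce$cdeafeebc

rank  rotation      last
    0  $beeecfeadcc  c
    1  adcc$beeecfe  e
    2  beeecfeadcc$  $
    3  c$beeecfeadc  c
    4  cc$beeecfead  d
    5  cfeadcc$beee  e
    6  dcc$beeecfea  a
    7  eadcc$beeecf  f
    8  ecfeadcc$bee  e
    9  eecfeadcc$be  e
   10  eeecfeadcc$b  b
   11  feadcc$beeec  c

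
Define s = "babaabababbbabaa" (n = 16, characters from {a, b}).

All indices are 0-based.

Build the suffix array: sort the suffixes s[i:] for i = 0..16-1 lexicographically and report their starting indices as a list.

[15, 14, 3, 12, 1, 4, 6, 8, 13, 2, 11, 0, 5, 7, 10, 9]

rank | idx | suffix
   0 |  15 | a
   1 |  14 | aa
   2 |   3 | aabababbbabaa
   3 |  12 | abaa
   4 |   1 | abaabababbbabaa
   5 |   4 | abababbbabaa
   6 |   6 | ababbbabaa
   7 |   8 | abbbabaa
   8 |  13 | baa
   9 |   2 | baabababbbabaa
  10 |  11 | babaa
  11 |   0 | babaabababbbabaa
  12 |   5 | bababbbabaa
  13 |   7 | babbbabaa
  14 |  10 | bbabaa
  15 |   9 | bbbabaa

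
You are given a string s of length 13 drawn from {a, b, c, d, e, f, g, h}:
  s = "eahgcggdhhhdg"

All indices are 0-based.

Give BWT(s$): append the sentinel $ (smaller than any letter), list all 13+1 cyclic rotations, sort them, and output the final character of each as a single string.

geghg$dhgchahd

rank  rotation        last
    0  $eahgcggdhhhdg  g
    1  ahgcggdhhhdg$e  e
    2  cggdhhhdg$eahg  g
    3  dg$eahgcggdhhh  h
    4  dhhhdg$eahgcgg  g
    5  eahgcggdhhhdg$  $
    6  g$eahgcggdhhhd  d
    7  gcggdhhhdg$eah  h
    8  gdhhhdg$eahgcg  g
    9  ggdhhhdg$eahgc  c
   10  hdg$eahgcggdhh  h
   11  hgcggdhhhdg$ea  a
   12  hhdg$eahgcggdh  h
   13  hhhdg$eahgcggd  d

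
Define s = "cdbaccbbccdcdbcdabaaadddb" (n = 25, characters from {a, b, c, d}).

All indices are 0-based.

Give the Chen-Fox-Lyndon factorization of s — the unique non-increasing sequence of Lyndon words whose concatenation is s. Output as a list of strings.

emit factor 1: 'cd' (i=0, period=2)
emit factor 2: 'b' (i=2, period=1)
emit factor 3: 'accbbccdcdbcd' (i=3, period=13)
emit factor 4: 'ab' (i=16, period=2)
emit factor 5: 'aaadddb' (i=18, period=7)

["cd", "b", "accbbccdcdbcd", "ab", "aaadddb"]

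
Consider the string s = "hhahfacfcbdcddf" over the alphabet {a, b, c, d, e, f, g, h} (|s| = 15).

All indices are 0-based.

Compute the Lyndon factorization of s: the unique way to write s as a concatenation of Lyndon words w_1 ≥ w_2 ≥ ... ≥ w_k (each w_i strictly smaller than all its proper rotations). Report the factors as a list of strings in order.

emit factor 1: 'h' (i=0, period=1)
emit factor 2: 'h' (i=1, period=1)
emit factor 3: 'ahf' (i=2, period=3)
emit factor 4: 'acfcbdcddf' (i=5, period=10)

["h", "h", "ahf", "acfcbdcddf"]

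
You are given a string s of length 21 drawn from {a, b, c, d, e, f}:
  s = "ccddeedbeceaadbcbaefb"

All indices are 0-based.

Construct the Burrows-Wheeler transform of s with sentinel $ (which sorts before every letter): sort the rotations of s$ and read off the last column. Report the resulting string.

beabfcddb$ceaecdcbedae

rank  rotation                last
    0  $ccddeedbeceaadbcbaefb  b
    1  aadbcbaefb$ccddeedbece  e
    2  adbcbaefb$ccddeedbecea  a
    3  aefb$ccddeedbeceaadbcb  b
    4  b$ccddeedbeceaadbcbaef  f
    5  baefb$ccddeedbeceaadbc  c
    6  bcbaefb$ccddeedbeceaad  d
    7  beceaadbcbaefb$ccddeed  d
    8  cbaefb$ccddeedbeceaadb  b
    9  ccddeedbeceaadbcbaefb$  $
   10  cddeedbeceaadbcbaefb$c  c
   11  ceaadbcbaefb$ccddeedbe  e
   12  dbcbaefb$ccddeedbeceaa  a
   13  dbeceaadbcbaefb$ccddee  e
   14  ddeedbeceaadbcbaefb$cc  c
   15  deedbeceaadbcbaefb$ccd  d
   16  eaadbcbaefb$ccddeedbec  c
   17  eceaadbcbaefb$ccddeedb  b
   18  edbeceaadbcbaefb$ccdde  e
   19  eedbeceaadbcbaefb$ccdd  d
   20  efb$ccddeedbeceaadbcba  a
   21  fb$ccddeedbeceaadbcbae  e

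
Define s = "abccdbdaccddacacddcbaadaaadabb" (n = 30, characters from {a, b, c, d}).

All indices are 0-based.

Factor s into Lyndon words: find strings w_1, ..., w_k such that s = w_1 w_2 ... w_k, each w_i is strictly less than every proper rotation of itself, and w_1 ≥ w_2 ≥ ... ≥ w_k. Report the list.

["abccdbdaccddacacddcb", "aad", "aaadabb"]

emit factor 1: 'abccdbdaccddacacddcb' (i=0, period=20)
emit factor 2: 'aad' (i=20, period=3)
emit factor 3: 'aaadabb' (i=23, period=7)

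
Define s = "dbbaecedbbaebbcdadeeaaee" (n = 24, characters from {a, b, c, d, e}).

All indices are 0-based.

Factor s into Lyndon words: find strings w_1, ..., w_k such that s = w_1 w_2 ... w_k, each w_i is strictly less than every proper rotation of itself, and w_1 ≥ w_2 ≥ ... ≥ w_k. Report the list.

["d", "b", "b", "aecedbb", "aebbcd", "adee", "aaee"]

emit factor 1: 'd' (i=0, period=1)
emit factor 2: 'b' (i=1, period=1)
emit factor 3: 'b' (i=2, period=1)
emit factor 4: 'aecedbb' (i=3, period=7)
emit factor 5: 'aebbcd' (i=10, period=6)
emit factor 6: 'adee' (i=16, period=4)
emit factor 7: 'aaee' (i=20, period=4)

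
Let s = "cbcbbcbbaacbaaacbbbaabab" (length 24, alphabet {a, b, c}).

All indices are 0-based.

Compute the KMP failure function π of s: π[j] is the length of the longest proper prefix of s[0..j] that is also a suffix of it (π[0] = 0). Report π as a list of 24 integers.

[0, 0, 1, 2, 0, 1, 2, 0, 0, 0, 1, 2, 0, 0, 0, 1, 2, 0, 0, 0, 0, 0, 0, 0]

π[0] = 0
j=1 s[j]='b': π[1]=0 (border '')
j=2 s[j]='c': π[2]=1 (border 'c')
j=3 s[j]='b': π[3]=2 (border 'cb')
j=4 s[j]='b': k: 2→0; π[4]=0 (border '')
j=5 s[j]='c': π[5]=1 (border 'c')
j=6 s[j]='b': π[6]=2 (border 'cb')
j=7 s[j]='b': k: 2→0; π[7]=0 (border '')
j=8 s[j]='a': π[8]=0 (border '')
j=9 s[j]='a': π[9]=0 (border '')
j=10 s[j]='c': π[10]=1 (border 'c')
j=11 s[j]='b': π[11]=2 (border 'cb')
j=12 s[j]='a': k: 2→0; π[12]=0 (border '')
j=13 s[j]='a': π[13]=0 (border '')
j=14 s[j]='a': π[14]=0 (border '')
j=15 s[j]='c': π[15]=1 (border 'c')
j=16 s[j]='b': π[16]=2 (border 'cb')
j=17 s[j]='b': k: 2→0; π[17]=0 (border '')
j=18 s[j]='b': π[18]=0 (border '')
j=19 s[j]='a': π[19]=0 (border '')
j=20 s[j]='a': π[20]=0 (border '')
j=21 s[j]='b': π[21]=0 (border '')
j=22 s[j]='a': π[22]=0 (border '')
j=23 s[j]='b': π[23]=0 (border '')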